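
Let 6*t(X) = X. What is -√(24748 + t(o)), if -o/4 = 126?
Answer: -2*√6166 ≈ -157.05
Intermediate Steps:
o = -504 (o = -4*126 = -504)
t(X) = X/6
-√(24748 + t(o)) = -√(24748 + (⅙)*(-504)) = -√(24748 - 84) = -√24664 = -2*√6166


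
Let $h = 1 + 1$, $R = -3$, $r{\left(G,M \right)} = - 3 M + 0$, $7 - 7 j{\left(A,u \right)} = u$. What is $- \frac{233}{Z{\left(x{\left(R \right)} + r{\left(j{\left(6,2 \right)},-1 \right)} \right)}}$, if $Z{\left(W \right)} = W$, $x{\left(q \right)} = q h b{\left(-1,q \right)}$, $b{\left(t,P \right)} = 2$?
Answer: $\frac{233}{9} \approx 25.889$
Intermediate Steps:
$j{\left(A,u \right)} = 1 - \frac{u}{7}$
$r{\left(G,M \right)} = - 3 M$
$h = 2$
$x{\left(q \right)} = 4 q$ ($x{\left(q \right)} = q 2 \cdot 2 = 2 q 2 = 4 q$)
$- \frac{233}{Z{\left(x{\left(R \right)} + r{\left(j{\left(6,2 \right)},-1 \right)} \right)}} = - \frac{233}{4 \left(-3\right) - -3} = - \frac{233}{-12 + 3} = - \frac{233}{-9} = \left(-233\right) \left(- \frac{1}{9}\right) = \frac{233}{9}$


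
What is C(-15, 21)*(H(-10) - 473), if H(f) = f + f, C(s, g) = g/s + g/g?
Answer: 986/5 ≈ 197.20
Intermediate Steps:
C(s, g) = 1 + g/s (C(s, g) = g/s + 1 = 1 + g/s)
H(f) = 2*f
C(-15, 21)*(H(-10) - 473) = ((21 - 15)/(-15))*(2*(-10) - 473) = (-1/15*6)*(-20 - 473) = -2/5*(-493) = 986/5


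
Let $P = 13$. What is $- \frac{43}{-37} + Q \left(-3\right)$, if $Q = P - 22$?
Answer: $\frac{1042}{37} \approx 28.162$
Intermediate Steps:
$Q = -9$ ($Q = 13 - 22 = -9$)
$- \frac{43}{-37} + Q \left(-3\right) = - \frac{43}{-37} - -27 = \left(-43\right) \left(- \frac{1}{37}\right) + 27 = \frac{43}{37} + 27 = \frac{1042}{37}$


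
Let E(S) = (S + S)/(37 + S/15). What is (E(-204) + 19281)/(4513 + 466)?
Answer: 751279/194181 ≈ 3.8690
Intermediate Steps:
E(S) = 2*S/(37 + S/15) (E(S) = (2*S)/(37 + S*(1/15)) = (2*S)/(37 + S/15) = 2*S/(37 + S/15))
(E(-204) + 19281)/(4513 + 466) = (30*(-204)/(555 - 204) + 19281)/(4513 + 466) = (30*(-204)/351 + 19281)/4979 = (30*(-204)*(1/351) + 19281)*(1/4979) = (-680/39 + 19281)*(1/4979) = (751279/39)*(1/4979) = 751279/194181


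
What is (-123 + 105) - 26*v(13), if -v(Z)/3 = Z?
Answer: 996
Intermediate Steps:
v(Z) = -3*Z
(-123 + 105) - 26*v(13) = (-123 + 105) - (-78)*13 = -18 - 26*(-39) = -18 + 1014 = 996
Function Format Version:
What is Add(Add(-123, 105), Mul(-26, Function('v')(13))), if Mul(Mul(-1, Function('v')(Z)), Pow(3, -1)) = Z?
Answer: 996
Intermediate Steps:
Function('v')(Z) = Mul(-3, Z)
Add(Add(-123, 105), Mul(-26, Function('v')(13))) = Add(Add(-123, 105), Mul(-26, Mul(-3, 13))) = Add(-18, Mul(-26, -39)) = Add(-18, 1014) = 996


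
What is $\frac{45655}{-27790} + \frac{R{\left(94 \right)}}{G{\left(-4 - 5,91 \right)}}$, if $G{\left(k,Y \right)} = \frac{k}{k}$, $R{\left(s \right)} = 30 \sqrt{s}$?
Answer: $- \frac{23}{14} + 30 \sqrt{94} \approx 289.22$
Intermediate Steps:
$G{\left(k,Y \right)} = 1$
$\frac{45655}{-27790} + \frac{R{\left(94 \right)}}{G{\left(-4 - 5,91 \right)}} = \frac{45655}{-27790} + \frac{30 \sqrt{94}}{1} = 45655 \left(- \frac{1}{27790}\right) + 30 \sqrt{94} \cdot 1 = - \frac{23}{14} + 30 \sqrt{94}$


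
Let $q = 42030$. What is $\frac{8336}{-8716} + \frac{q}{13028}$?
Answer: $\frac{32216509}{14194006} \approx 2.2697$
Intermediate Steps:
$\frac{8336}{-8716} + \frac{q}{13028} = \frac{8336}{-8716} + \frac{42030}{13028} = 8336 \left(- \frac{1}{8716}\right) + 42030 \cdot \frac{1}{13028} = - \frac{2084}{2179} + \frac{21015}{6514} = \frac{32216509}{14194006}$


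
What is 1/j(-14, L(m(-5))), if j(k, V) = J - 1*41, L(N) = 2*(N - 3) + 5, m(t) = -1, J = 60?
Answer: 1/19 ≈ 0.052632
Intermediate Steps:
L(N) = -1 + 2*N (L(N) = 2*(-3 + N) + 5 = (-6 + 2*N) + 5 = -1 + 2*N)
j(k, V) = 19 (j(k, V) = 60 - 1*41 = 60 - 41 = 19)
1/j(-14, L(m(-5))) = 1/19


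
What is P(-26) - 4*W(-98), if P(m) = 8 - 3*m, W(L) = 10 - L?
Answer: -346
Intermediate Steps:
P(-26) - 4*W(-98) = (8 - 3*(-26)) - 4*(10 - 1*(-98)) = (8 + 78) - 4*(10 + 98) = 86 - 4*108 = 86 - 1*432 = 86 - 432 = -346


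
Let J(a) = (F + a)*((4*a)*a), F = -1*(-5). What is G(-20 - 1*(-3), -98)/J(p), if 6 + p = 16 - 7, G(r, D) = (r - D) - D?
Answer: 179/288 ≈ 0.62153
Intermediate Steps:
G(r, D) = r - 2*D
p = 3 (p = -6 + (16 - 7) = -6 + 9 = 3)
F = 5
J(a) = 4*a²*(5 + a) (J(a) = (5 + a)*((4*a)*a) = (5 + a)*(4*a²) = 4*a²*(5 + a))
G(-20 - 1*(-3), -98)/J(p) = ((-20 - 1*(-3)) - 2*(-98))/((4*3²*(5 + 3))) = ((-20 + 3) + 196)/((4*9*8)) = (-17 + 196)/288 = 179*(1/288) = 179/288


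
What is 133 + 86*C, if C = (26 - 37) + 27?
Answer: 1509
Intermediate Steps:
C = 16 (C = -11 + 27 = 16)
133 + 86*C = 133 + 86*16 = 133 + 1376 = 1509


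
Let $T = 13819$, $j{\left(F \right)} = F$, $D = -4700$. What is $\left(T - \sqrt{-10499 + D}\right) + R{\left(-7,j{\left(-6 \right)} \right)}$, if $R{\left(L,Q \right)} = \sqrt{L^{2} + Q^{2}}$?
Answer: $13819 + \sqrt{85} - i \sqrt{15199} \approx 13828.0 - 123.28 i$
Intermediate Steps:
$\left(T - \sqrt{-10499 + D}\right) + R{\left(-7,j{\left(-6 \right)} \right)} = \left(13819 - \sqrt{-10499 - 4700}\right) + \sqrt{\left(-7\right)^{2} + \left(-6\right)^{2}} = \left(13819 - \sqrt{-15199}\right) + \sqrt{49 + 36} = \left(13819 - i \sqrt{15199}\right) + \sqrt{85} = 13819 + \sqrt{85} - i \sqrt{15199}$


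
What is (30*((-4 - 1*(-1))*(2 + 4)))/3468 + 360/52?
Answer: 25425/3757 ≈ 6.7674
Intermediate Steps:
(30*((-4 - 1*(-1))*(2 + 4)))/3468 + 360/52 = (30*((-4 + 1)*6))*(1/3468) + 360*(1/52) = (30*(-3*6))*(1/3468) + 90/13 = (30*(-18))*(1/3468) + 90/13 = -540*1/3468 + 90/13 = -45/289 + 90/13 = 25425/3757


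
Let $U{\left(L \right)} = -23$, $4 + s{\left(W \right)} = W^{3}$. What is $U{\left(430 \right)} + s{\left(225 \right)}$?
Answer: $11390598$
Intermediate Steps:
$s{\left(W \right)} = -4 + W^{3}$
$U{\left(430 \right)} + s{\left(225 \right)} = -23 - \left(4 - 225^{3}\right) = -23 + \left(-4 + 11390625\right) = -23 + 11390621 = 11390598$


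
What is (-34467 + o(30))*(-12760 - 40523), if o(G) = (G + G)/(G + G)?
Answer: 1836451878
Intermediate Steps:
o(G) = 1 (o(G) = (2*G)/((2*G)) = (2*G)*(1/(2*G)) = 1)
(-34467 + o(30))*(-12760 - 40523) = (-34467 + 1)*(-12760 - 40523) = -34466*(-53283) = 1836451878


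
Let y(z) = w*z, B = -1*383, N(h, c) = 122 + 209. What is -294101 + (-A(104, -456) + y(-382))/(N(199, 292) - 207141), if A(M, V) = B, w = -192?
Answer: -60823101537/206810 ≈ -2.9410e+5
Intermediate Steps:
N(h, c) = 331
B = -383
A(M, V) = -383
y(z) = -192*z
-294101 + (-A(104, -456) + y(-382))/(N(199, 292) - 207141) = -294101 + (-1*(-383) - 192*(-382))/(331 - 207141) = -294101 + (383 + 73344)/(-206810) = -294101 + 73727*(-1/206810) = -294101 - 73727/206810 = -60823101537/206810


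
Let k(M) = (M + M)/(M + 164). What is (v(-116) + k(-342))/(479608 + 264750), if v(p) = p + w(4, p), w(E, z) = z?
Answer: -10153/33123931 ≈ -0.00030652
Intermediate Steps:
k(M) = 2*M/(164 + M) (k(M) = (2*M)/(164 + M) = 2*M/(164 + M))
v(p) = 2*p (v(p) = p + p = 2*p)
(v(-116) + k(-342))/(479608 + 264750) = (2*(-116) + 2*(-342)/(164 - 342))/(479608 + 264750) = (-232 + 2*(-342)/(-178))/744358 = (-232 + 2*(-342)*(-1/178))*(1/744358) = (-232 + 342/89)*(1/744358) = -20306/89*1/744358 = -10153/33123931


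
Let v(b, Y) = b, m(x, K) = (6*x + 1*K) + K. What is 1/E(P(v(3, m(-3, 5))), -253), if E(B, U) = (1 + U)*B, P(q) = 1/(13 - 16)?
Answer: 1/84 ≈ 0.011905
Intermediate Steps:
m(x, K) = 2*K + 6*x (m(x, K) = (6*x + K) + K = (K + 6*x) + K = 2*K + 6*x)
P(q) = -⅓ (P(q) = 1/(-3) = -⅓)
E(B, U) = B*(1 + U)
1/E(P(v(3, m(-3, 5))), -253) = 1/(-(1 - 253)/3) = 1/(-⅓*(-252)) = 1/84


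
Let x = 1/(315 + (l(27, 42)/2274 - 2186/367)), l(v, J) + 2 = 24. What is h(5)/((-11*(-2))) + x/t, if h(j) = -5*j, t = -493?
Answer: -794729464069/699357889120 ≈ -1.1364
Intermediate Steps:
l(v, J) = 22 (l(v, J) = -2 + 24 = 22)
x = 417279/128961440 (x = 1/(315 + (22/2274 - 2186/367)) = 1/(315 + (22*(1/2274) - 2186*1/367)) = 1/(315 + (11/1137 - 2186/367)) = 1/(315 - 2481445/417279) = 1/(128961440/417279) = 417279/128961440 ≈ 0.0032357)
h(5)/((-11*(-2))) + x/t = (-5*5)/((-11*(-2))) + (417279/128961440)/(-493) = -25/22 + (417279/128961440)*(-1/493) = -25*1/22 - 417279/63577989920 = -25/22 - 417279/63577989920 = -794729464069/699357889120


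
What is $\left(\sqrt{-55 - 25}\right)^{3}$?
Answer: $- 320 i \sqrt{5} \approx - 715.54 i$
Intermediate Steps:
$\left(\sqrt{-55 - 25}\right)^{3} = \left(\sqrt{-80}\right)^{3} = \left(4 i \sqrt{5}\right)^{3} = - 320 i \sqrt{5}$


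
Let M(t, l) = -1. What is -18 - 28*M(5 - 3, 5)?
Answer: 10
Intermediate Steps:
-18 - 28*M(5 - 3, 5) = -18 - 28*(-1) = -18 + 28 = 10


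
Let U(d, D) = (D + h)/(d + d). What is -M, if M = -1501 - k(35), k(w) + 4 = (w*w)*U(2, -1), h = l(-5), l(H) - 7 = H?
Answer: 7213/4 ≈ 1803.3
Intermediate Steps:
l(H) = 7 + H
h = 2 (h = 7 - 5 = 2)
U(d, D) = (2 + D)/(2*d) (U(d, D) = (D + 2)/(d + d) = (2 + D)/((2*d)) = (2 + D)*(1/(2*d)) = (2 + D)/(2*d))
k(w) = -4 + w**2/4 (k(w) = -4 + (w*w)*((1/2)*(2 - 1)/2) = -4 + w**2*((1/2)*(1/2)*1) = -4 + w**2*(1/4) = -4 + w**2/4)
M = -7213/4 (M = -1501 - (-4 + (1/4)*35**2) = -1501 - (-4 + (1/4)*1225) = -1501 - (-4 + 1225/4) = -1501 - 1*1209/4 = -1501 - 1209/4 = -7213/4 ≈ -1803.3)
-M = -1*(-7213/4) = 7213/4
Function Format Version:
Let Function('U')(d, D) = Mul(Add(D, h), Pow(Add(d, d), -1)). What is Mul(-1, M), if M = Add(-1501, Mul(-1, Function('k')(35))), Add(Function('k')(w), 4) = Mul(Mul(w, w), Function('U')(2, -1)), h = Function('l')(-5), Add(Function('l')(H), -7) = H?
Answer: Rational(7213, 4) ≈ 1803.3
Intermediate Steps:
Function('l')(H) = Add(7, H)
h = 2 (h = Add(7, -5) = 2)
Function('U')(d, D) = Mul(Rational(1, 2), Pow(d, -1), Add(2, D)) (Function('U')(d, D) = Mul(Add(D, 2), Pow(Add(d, d), -1)) = Mul(Add(2, D), Pow(Mul(2, d), -1)) = Mul(Add(2, D), Mul(Rational(1, 2), Pow(d, -1))) = Mul(Rational(1, 2), Pow(d, -1), Add(2, D)))
Function('k')(w) = Add(-4, Mul(Rational(1, 4), Pow(w, 2))) (Function('k')(w) = Add(-4, Mul(Mul(w, w), Mul(Rational(1, 2), Pow(2, -1), Add(2, -1)))) = Add(-4, Mul(Pow(w, 2), Mul(Rational(1, 2), Rational(1, 2), 1))) = Add(-4, Mul(Pow(w, 2), Rational(1, 4))) = Add(-4, Mul(Rational(1, 4), Pow(w, 2))))
M = Rational(-7213, 4) (M = Add(-1501, Mul(-1, Add(-4, Mul(Rational(1, 4), Pow(35, 2))))) = Add(-1501, Mul(-1, Add(-4, Mul(Rational(1, 4), 1225)))) = Add(-1501, Mul(-1, Add(-4, Rational(1225, 4)))) = Add(-1501, Mul(-1, Rational(1209, 4))) = Add(-1501, Rational(-1209, 4)) = Rational(-7213, 4) ≈ -1803.3)
Mul(-1, M) = Mul(-1, Rational(-7213, 4)) = Rational(7213, 4)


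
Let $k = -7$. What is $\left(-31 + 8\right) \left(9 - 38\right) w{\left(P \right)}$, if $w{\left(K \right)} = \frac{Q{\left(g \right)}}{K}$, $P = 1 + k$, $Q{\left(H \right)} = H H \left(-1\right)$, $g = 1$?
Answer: $\frac{667}{6} \approx 111.17$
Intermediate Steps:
$Q{\left(H \right)} = - H^{2}$ ($Q{\left(H \right)} = H^{2} \left(-1\right) = - H^{2}$)
$P = -6$ ($P = 1 - 7 = -6$)
$w{\left(K \right)} = - \frac{1}{K}$ ($w{\left(K \right)} = \frac{\left(-1\right) 1^{2}}{K} = \frac{\left(-1\right) 1}{K} = - \frac{1}{K}$)
$\left(-31 + 8\right) \left(9 - 38\right) w{\left(P \right)} = \left(-31 + 8\right) \left(9 - 38\right) \left(- \frac{1}{-6}\right) = \left(-23\right) \left(-29\right) \left(\left(-1\right) \left(- \frac{1}{6}\right)\right) = 667 \cdot \frac{1}{6} = \frac{667}{6}$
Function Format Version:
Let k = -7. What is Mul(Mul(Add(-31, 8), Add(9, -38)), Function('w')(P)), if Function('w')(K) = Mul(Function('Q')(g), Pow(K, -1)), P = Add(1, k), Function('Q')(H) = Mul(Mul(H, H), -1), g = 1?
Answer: Rational(667, 6) ≈ 111.17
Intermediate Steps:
Function('Q')(H) = Mul(-1, Pow(H, 2)) (Function('Q')(H) = Mul(Pow(H, 2), -1) = Mul(-1, Pow(H, 2)))
P = -6 (P = Add(1, -7) = -6)
Function('w')(K) = Mul(-1, Pow(K, -1)) (Function('w')(K) = Mul(Mul(-1, Pow(1, 2)), Pow(K, -1)) = Mul(Mul(-1, 1), Pow(K, -1)) = Mul(-1, Pow(K, -1)))
Mul(Mul(Add(-31, 8), Add(9, -38)), Function('w')(P)) = Mul(Mul(Add(-31, 8), Add(9, -38)), Mul(-1, Pow(-6, -1))) = Mul(Mul(-23, -29), Mul(-1, Rational(-1, 6))) = Mul(667, Rational(1, 6)) = Rational(667, 6)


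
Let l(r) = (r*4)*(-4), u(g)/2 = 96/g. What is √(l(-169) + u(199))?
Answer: 4*√6694957/199 ≈ 52.009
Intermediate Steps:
u(g) = 192/g (u(g) = 2*(96/g) = 192/g)
l(r) = -16*r (l(r) = (4*r)*(-4) = -16*r)
√(l(-169) + u(199)) = √(-16*(-169) + 192/199) = √(2704 + 192*(1/199)) = √(2704 + 192/199) = √(538288/199) = 4*√6694957/199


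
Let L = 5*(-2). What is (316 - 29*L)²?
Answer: 367236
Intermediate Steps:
L = -10
(316 - 29*L)² = (316 - 29*(-10))² = (316 + 290)² = 606² = 367236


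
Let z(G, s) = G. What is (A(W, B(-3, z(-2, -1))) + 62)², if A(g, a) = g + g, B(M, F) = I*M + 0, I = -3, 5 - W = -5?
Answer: 6724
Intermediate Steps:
W = 10 (W = 5 - 1*(-5) = 5 + 5 = 10)
B(M, F) = -3*M (B(M, F) = -3*M + 0 = -3*M)
A(g, a) = 2*g
(A(W, B(-3, z(-2, -1))) + 62)² = (2*10 + 62)² = (20 + 62)² = 82² = 6724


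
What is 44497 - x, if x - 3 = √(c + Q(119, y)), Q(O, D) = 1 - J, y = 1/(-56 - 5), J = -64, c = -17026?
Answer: 44494 - I*√16961 ≈ 44494.0 - 130.23*I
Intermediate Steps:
y = -1/61 (y = 1/(-61) = -1/61 ≈ -0.016393)
Q(O, D) = 65 (Q(O, D) = 1 - 1*(-64) = 1 + 64 = 65)
x = 3 + I*√16961 (x = 3 + √(-17026 + 65) = 3 + √(-16961) = 3 + I*√16961 ≈ 3.0 + 130.23*I)
44497 - x = 44497 - (3 + I*√16961) = 44497 + (-3 - I*√16961) = 44494 - I*√16961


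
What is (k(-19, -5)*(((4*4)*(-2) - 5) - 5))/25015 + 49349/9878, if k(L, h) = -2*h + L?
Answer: 1238199119/247098170 ≈ 5.0110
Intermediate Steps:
k(L, h) = L - 2*h
(k(-19, -5)*(((4*4)*(-2) - 5) - 5))/25015 + 49349/9878 = ((-19 - 2*(-5))*(((4*4)*(-2) - 5) - 5))/25015 + 49349/9878 = ((-19 + 10)*((16*(-2) - 5) - 5))*(1/25015) + 49349*(1/9878) = -9*((-32 - 5) - 5)*(1/25015) + 49349/9878 = -9*(-37 - 5)*(1/25015) + 49349/9878 = -9*(-42)*(1/25015) + 49349/9878 = 378*(1/25015) + 49349/9878 = 378/25015 + 49349/9878 = 1238199119/247098170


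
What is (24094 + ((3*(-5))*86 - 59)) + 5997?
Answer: 28742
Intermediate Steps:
(24094 + ((3*(-5))*86 - 59)) + 5997 = (24094 + (-15*86 - 59)) + 5997 = (24094 + (-1290 - 59)) + 5997 = (24094 - 1349) + 5997 = 22745 + 5997 = 28742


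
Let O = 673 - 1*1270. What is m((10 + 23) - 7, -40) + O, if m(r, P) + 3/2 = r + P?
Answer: -1225/2 ≈ -612.50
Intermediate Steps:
O = -597 (O = 673 - 1270 = -597)
m(r, P) = -3/2 + P + r (m(r, P) = -3/2 + (r + P) = -3/2 + (P + r) = -3/2 + P + r)
m((10 + 23) - 7, -40) + O = (-3/2 - 40 + ((10 + 23) - 7)) - 597 = (-3/2 - 40 + (33 - 7)) - 597 = (-3/2 - 40 + 26) - 597 = -31/2 - 597 = -1225/2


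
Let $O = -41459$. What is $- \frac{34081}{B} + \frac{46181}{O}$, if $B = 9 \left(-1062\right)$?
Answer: $\frac{971566181}{396265122} \approx 2.4518$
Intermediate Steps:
$B = -9558$
$- \frac{34081}{B} + \frac{46181}{O} = - \frac{34081}{-9558} + \frac{46181}{-41459} = \left(-34081\right) \left(- \frac{1}{9558}\right) + 46181 \left(- \frac{1}{41459}\right) = \frac{34081}{9558} - \frac{46181}{41459} = \frac{971566181}{396265122}$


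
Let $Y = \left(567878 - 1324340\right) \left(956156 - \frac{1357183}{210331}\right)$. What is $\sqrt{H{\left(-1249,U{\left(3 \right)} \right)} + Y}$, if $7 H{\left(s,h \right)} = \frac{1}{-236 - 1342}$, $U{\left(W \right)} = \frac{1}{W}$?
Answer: $\frac{i \sqrt{3904177834691757730985275768062}}{2323316226} \approx 8.5047 \cdot 10^{5} i$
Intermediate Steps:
$H{\left(s,h \right)} = - \frac{1}{11046}$ ($H{\left(s,h \right)} = \frac{1}{7 \left(-236 - 1342\right)} = \frac{1}{7 \left(-1578\right)} = \frac{1}{7} \left(- \frac{1}{1578}\right) = - \frac{1}{11046}$)
$Y = - \frac{152130477027857286}{210331}$ ($Y = - 756462 \left(956156 - \frac{1357183}{210331}\right) = \left(-756462\right) \frac{201107890453}{210331} = - \frac{152130477027857286}{210331} \approx -7.2329 \cdot 10^{11}$)
$\sqrt{H{\left(-1249,U{\left(3 \right)} \right)} + Y} = \sqrt{- \frac{1}{11046} - \frac{152130477027857286}{210331}} = \sqrt{- \frac{1680433249249711791487}{2323316226}} = \frac{i \sqrt{3904177834691757730985275768062}}{2323316226}$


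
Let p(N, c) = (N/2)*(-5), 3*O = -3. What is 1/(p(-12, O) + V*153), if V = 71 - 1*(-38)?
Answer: 1/16707 ≈ 5.9855e-5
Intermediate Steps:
O = -1 (O = (⅓)*(-3) = -1)
p(N, c) = -5*N/2 (p(N, c) = (N*(½))*(-5) = (N/2)*(-5) = -5*N/2)
V = 109 (V = 71 + 38 = 109)
1/(p(-12, O) + V*153) = 1/(-5/2*(-12) + 109*153) = 1/(30 + 16677) = 1/16707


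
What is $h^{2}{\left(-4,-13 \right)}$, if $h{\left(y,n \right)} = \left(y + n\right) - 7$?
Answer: $576$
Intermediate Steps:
$h{\left(y,n \right)} = -7 + n + y$ ($h{\left(y,n \right)} = \left(n + y\right) - 7 = -7 + n + y$)
$h^{2}{\left(-4,-13 \right)} = \left(-7 - 13 - 4\right)^{2} = \left(-24\right)^{2} = 576$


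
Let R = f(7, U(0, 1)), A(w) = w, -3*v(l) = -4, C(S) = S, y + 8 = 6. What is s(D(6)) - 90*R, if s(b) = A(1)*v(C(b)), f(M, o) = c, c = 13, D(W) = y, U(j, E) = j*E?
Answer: -3506/3 ≈ -1168.7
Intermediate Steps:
y = -2 (y = -8 + 6 = -2)
v(l) = 4/3 (v(l) = -⅓*(-4) = 4/3)
U(j, E) = E*j
D(W) = -2
f(M, o) = 13
R = 13
s(b) = 4/3 (s(b) = 1*(4/3) = 4/3)
s(D(6)) - 90*R = 4/3 - 90*13 = 4/3 - 1170 = -3506/3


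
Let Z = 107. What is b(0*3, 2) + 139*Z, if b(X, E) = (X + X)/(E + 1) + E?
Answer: 14875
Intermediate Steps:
b(X, E) = E + 2*X/(1 + E) (b(X, E) = (2*X)/(1 + E) + E = 2*X/(1 + E) + E = E + 2*X/(1 + E))
b(0*3, 2) + 139*Z = (2 + 2² + 2*(0*3))/(1 + 2) + 139*107 = (2 + 4 + 2*0)/3 + 14873 = (2 + 4 + 0)/3 + 14873 = (⅓)*6 + 14873 = 2 + 14873 = 14875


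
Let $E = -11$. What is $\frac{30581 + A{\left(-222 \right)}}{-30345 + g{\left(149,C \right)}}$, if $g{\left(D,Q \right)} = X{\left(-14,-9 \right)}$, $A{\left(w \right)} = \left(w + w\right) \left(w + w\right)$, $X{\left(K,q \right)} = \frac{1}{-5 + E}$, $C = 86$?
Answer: $- \frac{3643472}{485521} \approx -7.5042$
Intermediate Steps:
$X{\left(K,q \right)} = - \frac{1}{16}$ ($X{\left(K,q \right)} = \frac{1}{-5 - 11} = \frac{1}{-16} = - \frac{1}{16}$)
$A{\left(w \right)} = 4 w^{2}$ ($A{\left(w \right)} = 2 w 2 w = 4 w^{2}$)
$g{\left(D,Q \right)} = - \frac{1}{16}$
$\frac{30581 + A{\left(-222 \right)}}{-30345 + g{\left(149,C \right)}} = \frac{30581 + 4 \left(-222\right)^{2}}{-30345 - \frac{1}{16}} = \frac{30581 + 4 \cdot 49284}{- \frac{485521}{16}} = \left(30581 + 197136\right) \left(- \frac{16}{485521}\right) = 227717 \left(- \frac{16}{485521}\right) = - \frac{3643472}{485521}$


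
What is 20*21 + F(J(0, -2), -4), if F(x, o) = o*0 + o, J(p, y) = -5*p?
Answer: 416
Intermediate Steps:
F(x, o) = o (F(x, o) = 0 + o = o)
20*21 + F(J(0, -2), -4) = 20*21 - 4 = 420 - 4 = 416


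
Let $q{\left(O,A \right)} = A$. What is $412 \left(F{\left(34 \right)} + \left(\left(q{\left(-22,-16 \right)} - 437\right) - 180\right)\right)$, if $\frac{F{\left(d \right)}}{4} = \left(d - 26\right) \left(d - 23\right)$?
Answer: $-115772$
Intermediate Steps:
$F{\left(d \right)} = 4 \left(-26 + d\right) \left(-23 + d\right)$ ($F{\left(d \right)} = 4 \left(d - 26\right) \left(d - 23\right) = 4 \left(-26 + d\right) \left(-23 + d\right)$)
$412 \left(F{\left(34 \right)} + \left(\left(q{\left(-22,-16 \right)} - 437\right) - 180\right)\right) = 412 \left(\left(2392 - 6664 + 4 \cdot 34^{2}\right) - 633\right) = 412 \left(\left(2392 - 6664 + 4 \cdot 1156\right) - 633\right) = 412 \left(\left(2392 - 6664 + 4624\right) - 633\right) = 412 \left(352 - 633\right) = 412 \left(-281\right) = -115772$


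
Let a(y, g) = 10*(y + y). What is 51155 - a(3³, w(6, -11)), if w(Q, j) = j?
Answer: 50615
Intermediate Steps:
a(y, g) = 20*y (a(y, g) = 10*(2*y) = 20*y)
51155 - a(3³, w(6, -11)) = 51155 - 20*3³ = 51155 - 20*27 = 51155 - 1*540 = 51155 - 540 = 50615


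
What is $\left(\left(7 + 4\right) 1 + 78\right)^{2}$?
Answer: $7921$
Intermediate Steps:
$\left(\left(7 + 4\right) 1 + 78\right)^{2} = \left(11 \cdot 1 + 78\right)^{2} = \left(11 + 78\right)^{2} = 89^{2} = 7921$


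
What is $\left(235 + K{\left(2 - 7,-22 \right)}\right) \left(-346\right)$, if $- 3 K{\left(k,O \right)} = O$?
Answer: $- \frac{251542}{3} \approx -83847.0$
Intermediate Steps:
$K{\left(k,O \right)} = - \frac{O}{3}$
$\left(235 + K{\left(2 - 7,-22 \right)}\right) \left(-346\right) = \left(235 - - \frac{22}{3}\right) \left(-346\right) = \left(235 + \frac{22}{3}\right) \left(-346\right) = \frac{727}{3} \left(-346\right) = - \frac{251542}{3}$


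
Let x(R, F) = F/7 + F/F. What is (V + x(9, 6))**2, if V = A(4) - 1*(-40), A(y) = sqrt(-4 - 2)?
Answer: 85555/49 + 586*I*sqrt(6)/7 ≈ 1746.0 + 205.06*I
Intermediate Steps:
A(y) = I*sqrt(6) (A(y) = sqrt(-6) = I*sqrt(6))
x(R, F) = 1 + F/7 (x(R, F) = F*(1/7) + 1 = F/7 + 1 = 1 + F/7)
V = 40 + I*sqrt(6) (V = I*sqrt(6) - 1*(-40) = I*sqrt(6) + 40 = 40 + I*sqrt(6) ≈ 40.0 + 2.4495*I)
(V + x(9, 6))**2 = ((40 + I*sqrt(6)) + (1 + (1/7)*6))**2 = ((40 + I*sqrt(6)) + (1 + 6/7))**2 = ((40 + I*sqrt(6)) + 13/7)**2 = (293/7 + I*sqrt(6))**2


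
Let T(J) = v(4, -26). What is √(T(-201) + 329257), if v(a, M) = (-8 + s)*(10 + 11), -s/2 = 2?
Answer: √329005 ≈ 573.59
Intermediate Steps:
s = -4 (s = -2*2 = -4)
v(a, M) = -252 (v(a, M) = (-8 - 4)*(10 + 11) = -12*21 = -252)
T(J) = -252
√(T(-201) + 329257) = √(-252 + 329257) = √329005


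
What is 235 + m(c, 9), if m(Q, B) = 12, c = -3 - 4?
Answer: 247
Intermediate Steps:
c = -7
235 + m(c, 9) = 235 + 12 = 247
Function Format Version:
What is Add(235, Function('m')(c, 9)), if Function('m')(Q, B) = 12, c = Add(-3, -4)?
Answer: 247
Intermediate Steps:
c = -7
Add(235, Function('m')(c, 9)) = Add(235, 12) = 247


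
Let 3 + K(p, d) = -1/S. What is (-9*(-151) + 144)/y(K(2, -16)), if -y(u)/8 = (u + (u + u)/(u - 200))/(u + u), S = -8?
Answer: -2439369/6428 ≈ -379.49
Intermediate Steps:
K(p, d) = -23/8 (K(p, d) = -3 - 1/(-8) = -3 - 1*(-1/8) = -3 + 1/8 = -23/8)
y(u) = -4*(u + 2*u/(-200 + u))/u (y(u) = -8*(u + (u + u)/(u - 200))/(u + u) = -8*(u + (2*u)/(-200 + u))/(2*u) = -8*(u + 2*u/(-200 + u))*1/(2*u) = -4*(u + 2*u/(-200 + u))/u)
(-9*(-151) + 144)/y(K(2, -16)) = (-9*(-151) + 144)/((4*(198 - 1*(-23/8))/(-200 - 23/8))) = (1359 + 144)/((4*(198 + 23/8)/(-1623/8))) = 1503/((4*(-8/1623)*(1607/8))) = 1503/(-6428/1623) = 1503*(-1623/6428) = -2439369/6428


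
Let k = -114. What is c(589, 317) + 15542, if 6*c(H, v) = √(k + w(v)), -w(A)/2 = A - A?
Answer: 15542 + I*√114/6 ≈ 15542.0 + 1.7795*I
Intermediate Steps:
w(A) = 0 (w(A) = -2*(A - A) = -2*0 = 0)
c(H, v) = I*√114/6 (c(H, v) = √(-114 + 0)/6 = √(-114)/6 = (I*√114)/6 = I*√114/6)
c(589, 317) + 15542 = I*√114/6 + 15542 = 15542 + I*√114/6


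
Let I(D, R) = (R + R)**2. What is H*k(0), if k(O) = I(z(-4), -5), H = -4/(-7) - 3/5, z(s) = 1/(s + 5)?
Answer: -20/7 ≈ -2.8571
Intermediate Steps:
z(s) = 1/(5 + s)
H = -1/35 (H = -4*(-1/7) - 3*1/5 = 4/7 - 3/5 = -1/35 ≈ -0.028571)
I(D, R) = 4*R**2 (I(D, R) = (2*R)**2 = 4*R**2)
k(O) = 100 (k(O) = 4*(-5)**2 = 4*25 = 100)
H*k(0) = -1/35*100 = -20/7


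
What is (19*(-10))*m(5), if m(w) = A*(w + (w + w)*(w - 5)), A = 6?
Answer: -5700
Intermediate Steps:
m(w) = 6*w + 12*w*(-5 + w) (m(w) = 6*(w + (w + w)*(w - 5)) = 6*(w + (2*w)*(-5 + w)) = 6*(w + 2*w*(-5 + w)) = 6*w + 12*w*(-5 + w))
(19*(-10))*m(5) = (19*(-10))*(6*5*(-9 + 2*5)) = -1140*5*(-9 + 10) = -1140*5 = -190*30 = -5700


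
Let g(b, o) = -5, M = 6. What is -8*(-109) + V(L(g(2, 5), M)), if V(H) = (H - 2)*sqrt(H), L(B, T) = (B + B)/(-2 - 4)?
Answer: 872 - sqrt(15)/9 ≈ 871.57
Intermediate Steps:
L(B, T) = -B/3 (L(B, T) = (2*B)/(-6) = (2*B)*(-1/6) = -B/3)
V(H) = sqrt(H)*(-2 + H) (V(H) = (-2 + H)*sqrt(H) = sqrt(H)*(-2 + H))
-8*(-109) + V(L(g(2, 5), M)) = -8*(-109) + sqrt(-1/3*(-5))*(-2 - 1/3*(-5)) = 872 + sqrt(5/3)*(-2 + 5/3) = 872 + (sqrt(15)/3)*(-1/3) = 872 - sqrt(15)/9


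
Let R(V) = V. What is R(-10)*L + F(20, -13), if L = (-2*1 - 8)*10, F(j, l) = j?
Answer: 1020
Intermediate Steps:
L = -100 (L = (-2 - 8)*10 = -10*10 = -100)
R(-10)*L + F(20, -13) = -10*(-100) + 20 = 1000 + 20 = 1020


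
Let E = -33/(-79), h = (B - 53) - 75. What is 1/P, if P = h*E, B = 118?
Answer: -79/330 ≈ -0.23939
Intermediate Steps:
h = -10 (h = (118 - 53) - 75 = 65 - 75 = -10)
E = 33/79 (E = -33*(-1/79) = 33/79 ≈ 0.41772)
P = -330/79 (P = -10*33/79 = -330/79 ≈ -4.1772)
1/P = 1/(-330/79) = -79/330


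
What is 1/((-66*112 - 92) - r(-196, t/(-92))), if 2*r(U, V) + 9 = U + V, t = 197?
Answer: -184/1357999 ≈ -0.00013549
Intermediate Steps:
r(U, V) = -9/2 + U/2 + V/2 (r(U, V) = -9/2 + (U + V)/2 = -9/2 + (U/2 + V/2) = -9/2 + U/2 + V/2)
1/((-66*112 - 92) - r(-196, t/(-92))) = 1/((-66*112 - 92) - (-9/2 + (½)*(-196) + (197/(-92))/2)) = 1/((-7392 - 92) - (-9/2 - 98 + (197*(-1/92))/2)) = 1/(-7484 - (-9/2 - 98 + (½)*(-197/92))) = 1/(-7484 - (-9/2 - 98 - 197/184)) = 1/(-7484 - 1*(-19057/184)) = 1/(-7484 + 19057/184) = 1/(-1357999/184) = -184/1357999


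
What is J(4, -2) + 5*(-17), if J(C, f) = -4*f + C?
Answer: -73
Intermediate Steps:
J(C, f) = C - 4*f
J(4, -2) + 5*(-17) = (4 - 4*(-2)) + 5*(-17) = (4 + 8) - 85 = 12 - 85 = -73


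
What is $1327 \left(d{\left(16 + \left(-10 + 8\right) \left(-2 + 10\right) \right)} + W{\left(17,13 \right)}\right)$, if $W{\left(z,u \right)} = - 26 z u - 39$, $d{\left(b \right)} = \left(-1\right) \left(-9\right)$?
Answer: $-7664752$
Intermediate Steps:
$d{\left(b \right)} = 9$
$W{\left(z,u \right)} = -39 - 26 u z$ ($W{\left(z,u \right)} = - 26 u z - 39 = -39 - 26 u z$)
$1327 \left(d{\left(16 + \left(-10 + 8\right) \left(-2 + 10\right) \right)} + W{\left(17,13 \right)}\right) = 1327 \left(9 - \left(39 + 338 \cdot 17\right)\right) = 1327 \left(9 - 5785\right) = 1327 \left(-5776\right) = -7664752$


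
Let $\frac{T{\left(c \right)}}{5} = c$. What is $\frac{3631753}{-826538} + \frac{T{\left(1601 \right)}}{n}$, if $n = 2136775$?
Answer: $- \frac{1550724515977}{353225146990} \approx -4.3902$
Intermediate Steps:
$T{\left(c \right)} = 5 c$
$\frac{3631753}{-826538} + \frac{T{\left(1601 \right)}}{n} = \frac{3631753}{-826538} + \frac{5 \cdot 1601}{2136775} = 3631753 \left(- \frac{1}{826538}\right) + 8005 \cdot \frac{1}{2136775} = - \frac{3631753}{826538} + \frac{1601}{427355} = - \frac{1550724515977}{353225146990}$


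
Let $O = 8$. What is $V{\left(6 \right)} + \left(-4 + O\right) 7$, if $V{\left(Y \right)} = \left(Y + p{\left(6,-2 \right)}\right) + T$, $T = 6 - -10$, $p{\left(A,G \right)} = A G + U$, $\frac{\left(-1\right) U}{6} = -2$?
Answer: $50$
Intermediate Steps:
$U = 12$ ($U = \left(-6\right) \left(-2\right) = 12$)
$p{\left(A,G \right)} = 12 + A G$ ($p{\left(A,G \right)} = A G + 12 = 12 + A G$)
$T = 16$ ($T = 6 + 10 = 16$)
$V{\left(Y \right)} = 16 + Y$ ($V{\left(Y \right)} = \left(Y + \left(12 + 6 \left(-2\right)\right)\right) + 16 = \left(Y + \left(12 - 12\right)\right) + 16 = \left(Y + 0\right) + 16 = Y + 16 = 16 + Y$)
$V{\left(6 \right)} + \left(-4 + O\right) 7 = \left(16 + 6\right) + \left(-4 + 8\right) 7 = 22 + 4 \cdot 7 = 22 + 28 = 50$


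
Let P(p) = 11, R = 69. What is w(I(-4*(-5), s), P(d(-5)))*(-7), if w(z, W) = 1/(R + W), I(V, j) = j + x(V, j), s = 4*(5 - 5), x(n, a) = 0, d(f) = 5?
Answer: -7/80 ≈ -0.087500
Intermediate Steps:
s = 0 (s = 4*0 = 0)
I(V, j) = j (I(V, j) = j + 0 = j)
w(z, W) = 1/(69 + W)
w(I(-4*(-5), s), P(d(-5)))*(-7) = -7/(69 + 11) = -7/80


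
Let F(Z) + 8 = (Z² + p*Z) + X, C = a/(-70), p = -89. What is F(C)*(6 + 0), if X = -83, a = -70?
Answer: -1074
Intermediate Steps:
C = 1 (C = -70/(-70) = -70*(-1/70) = 1)
F(Z) = -91 + Z² - 89*Z (F(Z) = -8 + ((Z² - 89*Z) - 83) = -8 + (-83 + Z² - 89*Z) = -91 + Z² - 89*Z)
F(C)*(6 + 0) = (-91 + 1² - 89*1)*(6 + 0) = (-91 + 1 - 89)*6 = -179*6 = -1074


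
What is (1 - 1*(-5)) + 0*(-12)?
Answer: 6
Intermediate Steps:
(1 - 1*(-5)) + 0*(-12) = (1 + 5) + 0 = 6 + 0 = 6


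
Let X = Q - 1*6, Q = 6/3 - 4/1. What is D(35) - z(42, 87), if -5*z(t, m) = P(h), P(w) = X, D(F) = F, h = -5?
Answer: 167/5 ≈ 33.400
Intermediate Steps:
Q = -2 (Q = 6*(⅓) - 4*1 = 2 - 4 = -2)
X = -8 (X = -2 - 1*6 = -2 - 6 = -8)
P(w) = -8
z(t, m) = 8/5 (z(t, m) = -⅕*(-8) = 8/5)
D(35) - z(42, 87) = 35 - 1*8/5 = 35 - 8/5 = 167/5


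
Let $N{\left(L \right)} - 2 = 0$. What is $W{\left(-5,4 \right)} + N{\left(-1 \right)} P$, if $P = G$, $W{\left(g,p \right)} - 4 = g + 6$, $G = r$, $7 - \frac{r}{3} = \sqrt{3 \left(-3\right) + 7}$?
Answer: $47 - 6 i \sqrt{2} \approx 47.0 - 8.4853 i$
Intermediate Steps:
$N{\left(L \right)} = 2$ ($N{\left(L \right)} = 2 + 0 = 2$)
$r = 21 - 3 i \sqrt{2}$ ($r = 21 - 3 \sqrt{3 \left(-3\right) + 7} = 21 - 3 \sqrt{-9 + 7} = 21 - 3 \sqrt{-2} = 21 - 3 i \sqrt{2} \approx 21.0 - 4.2426 i$)
$G = 21 - 3 i \sqrt{2} \approx 21.0 - 4.2426 i$
$W{\left(g,p \right)} = 10 + g$ ($W{\left(g,p \right)} = 4 + \left(g + 6\right) = 4 + \left(6 + g\right) = 10 + g$)
$P = 21 - 3 i \sqrt{2} \approx 21.0 - 4.2426 i$
$W{\left(-5,4 \right)} + N{\left(-1 \right)} P = \left(10 - 5\right) + 2 \left(21 - 3 i \sqrt{2}\right) = 5 + \left(42 - 6 i \sqrt{2}\right) = 47 - 6 i \sqrt{2}$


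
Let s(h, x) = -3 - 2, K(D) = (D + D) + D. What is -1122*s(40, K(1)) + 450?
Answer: 6060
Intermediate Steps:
K(D) = 3*D (K(D) = 2*D + D = 3*D)
s(h, x) = -5
-1122*s(40, K(1)) + 450 = -1122*(-5) + 450 = 5610 + 450 = 6060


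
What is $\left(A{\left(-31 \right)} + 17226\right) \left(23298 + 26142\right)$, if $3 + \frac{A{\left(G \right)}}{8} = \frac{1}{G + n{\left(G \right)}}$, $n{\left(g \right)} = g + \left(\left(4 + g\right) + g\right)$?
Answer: $850463584$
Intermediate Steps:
$n{\left(g \right)} = 4 + 3 g$ ($n{\left(g \right)} = g + \left(4 + 2 g\right) = 4 + 3 g$)
$A{\left(G \right)} = -24 + \frac{8}{4 + 4 G}$ ($A{\left(G \right)} = -24 + \frac{8}{G + \left(4 + 3 G\right)} = -24 + \frac{8}{4 + 4 G}$)
$\left(A{\left(-31 \right)} + 17226\right) \left(23298 + 26142\right) = \left(\frac{2 \left(-11 - -372\right)}{1 - 31} + 17226\right) \left(23298 + 26142\right) = \left(\frac{2 \left(-11 + 372\right)}{-30} + 17226\right) 49440 = \left(2 \left(- \frac{1}{30}\right) 361 + 17226\right) 49440 = \left(- \frac{361}{15} + 17226\right) 49440 = \frac{258029}{15} \cdot 49440 = 850463584$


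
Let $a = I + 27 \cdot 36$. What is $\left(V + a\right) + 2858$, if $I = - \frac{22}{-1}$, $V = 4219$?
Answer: $8071$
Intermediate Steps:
$I = 22$ ($I = \left(-22\right) \left(-1\right) = 22$)
$a = 994$ ($a = 22 + 27 \cdot 36 = 22 + 972 = 994$)
$\left(V + a\right) + 2858 = \left(4219 + 994\right) + 2858 = 5213 + 2858 = 8071$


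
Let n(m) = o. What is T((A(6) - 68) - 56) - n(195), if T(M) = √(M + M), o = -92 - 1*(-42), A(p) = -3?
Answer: 50 + I*√254 ≈ 50.0 + 15.937*I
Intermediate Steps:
o = -50 (o = -92 + 42 = -50)
n(m) = -50
T(M) = √2*√M (T(M) = √(2*M) = √2*√M)
T((A(6) - 68) - 56) - n(195) = √2*√((-3 - 68) - 56) - 1*(-50) = √2*√(-71 - 56) + 50 = √2*√(-127) + 50 = √2*(I*√127) + 50 = I*√254 + 50 = 50 + I*√254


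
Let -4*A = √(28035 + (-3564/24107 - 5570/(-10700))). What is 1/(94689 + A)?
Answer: 39079271417760/3700376408118135371 + 4*√18653495443381807810/3700376408118135371 ≈ 1.0566e-5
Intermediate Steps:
A = -√18653495443381807810/103177960 (A = -√(28035 + (-3564/24107 - 5570/(-10700)))/4 = -√(28035 + (-3564*1/24107 - 5570*(-1/10700)))/4 = -√(28035 + (-3564/24107 + 557/1070))/4 = -√(28035 + 9614119/25794490)/4 = -√18653495443381807810/103177960 ≈ -41.859)
1/(94689 + A) = 1/(94689 - √18653495443381807810/103177960)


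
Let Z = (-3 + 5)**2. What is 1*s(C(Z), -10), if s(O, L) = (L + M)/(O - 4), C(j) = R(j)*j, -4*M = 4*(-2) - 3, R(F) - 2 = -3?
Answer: 29/32 ≈ 0.90625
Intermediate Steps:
R(F) = -1 (R(F) = 2 - 3 = -1)
M = 11/4 (M = -(4*(-2) - 3)/4 = -(-8 - 3)/4 = -1/4*(-11) = 11/4 ≈ 2.7500)
Z = 4 (Z = 2**2 = 4)
C(j) = -j
s(O, L) = (11/4 + L)/(-4 + O) (s(O, L) = (L + 11/4)/(O - 4) = (11/4 + L)/(-4 + O))
1*s(C(Z), -10) = 1*((11/4 - 10)/(-4 - 1*4)) = 1*(-29/4/(-4 - 4)) = 1*(-29/4/(-8)) = 1*(-1/8*(-29/4)) = 1*(29/32) = 29/32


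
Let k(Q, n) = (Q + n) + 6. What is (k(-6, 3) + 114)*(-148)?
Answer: -17316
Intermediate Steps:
k(Q, n) = 6 + Q + n
(k(-6, 3) + 114)*(-148) = ((6 - 6 + 3) + 114)*(-148) = (3 + 114)*(-148) = 117*(-148) = -17316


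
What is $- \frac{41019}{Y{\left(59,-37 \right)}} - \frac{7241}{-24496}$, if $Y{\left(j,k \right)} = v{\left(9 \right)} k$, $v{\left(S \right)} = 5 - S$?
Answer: $- \frac{250932439}{906352} \approx -276.86$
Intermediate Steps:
$Y{\left(j,k \right)} = - 4 k$ ($Y{\left(j,k \right)} = \left(5 - 9\right) k = - 4 k$)
$- \frac{41019}{Y{\left(59,-37 \right)}} - \frac{7241}{-24496} = - \frac{41019}{\left(-4\right) \left(-37\right)} - \frac{7241}{-24496} = - \frac{41019}{148} - - \frac{7241}{24496} = \left(-41019\right) \frac{1}{148} + \frac{7241}{24496} = - \frac{41019}{148} + \frac{7241}{24496} = - \frac{250932439}{906352}$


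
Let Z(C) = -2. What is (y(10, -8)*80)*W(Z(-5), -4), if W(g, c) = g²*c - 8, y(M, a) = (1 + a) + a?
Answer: 28800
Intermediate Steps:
y(M, a) = 1 + 2*a
W(g, c) = -8 + c*g² (W(g, c) = c*g² - 8 = -8 + c*g²)
(y(10, -8)*80)*W(Z(-5), -4) = ((1 + 2*(-8))*80)*(-8 - 4*(-2)²) = ((1 - 16)*80)*(-8 - 4*4) = (-15*80)*(-8 - 16) = -1200*(-24) = 28800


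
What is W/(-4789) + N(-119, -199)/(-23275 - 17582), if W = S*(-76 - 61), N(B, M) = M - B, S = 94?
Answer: 526539566/195664173 ≈ 2.6910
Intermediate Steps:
W = -12878 (W = 94*(-76 - 61) = 94*(-137) = -12878)
W/(-4789) + N(-119, -199)/(-23275 - 17582) = -12878/(-4789) + (-199 - 1*(-119))/(-23275 - 17582) = -12878*(-1/4789) + (-199 + 119)/(-40857) = 12878/4789 - 80*(-1/40857) = 12878/4789 + 80/40857 = 526539566/195664173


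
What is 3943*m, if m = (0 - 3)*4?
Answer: -47316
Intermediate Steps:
m = -12 (m = -3*4 = -12)
3943*m = 3943*(-12) = -47316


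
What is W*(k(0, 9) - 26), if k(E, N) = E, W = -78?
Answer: 2028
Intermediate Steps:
W*(k(0, 9) - 26) = -78*(0 - 26) = -78*(-26) = 2028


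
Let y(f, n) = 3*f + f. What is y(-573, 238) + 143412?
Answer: 141120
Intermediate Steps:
y(f, n) = 4*f
y(-573, 238) + 143412 = 4*(-573) + 143412 = -2292 + 143412 = 141120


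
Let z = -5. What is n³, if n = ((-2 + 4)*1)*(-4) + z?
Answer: -2197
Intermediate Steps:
n = -13 (n = ((-2 + 4)*1)*(-4) - 5 = (2*1)*(-4) - 5 = 2*(-4) - 5 = -8 - 5 = -13)
n³ = (-13)³ = -2197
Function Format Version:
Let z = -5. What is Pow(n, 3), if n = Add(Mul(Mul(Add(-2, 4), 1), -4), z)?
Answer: -2197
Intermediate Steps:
n = -13 (n = Add(Mul(Mul(Add(-2, 4), 1), -4), -5) = Add(Mul(Mul(2, 1), -4), -5) = Add(Mul(2, -4), -5) = Add(-8, -5) = -13)
Pow(n, 3) = Pow(-13, 3) = -2197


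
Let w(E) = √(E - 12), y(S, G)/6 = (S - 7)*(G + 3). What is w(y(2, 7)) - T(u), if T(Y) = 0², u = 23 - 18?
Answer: 2*I*√78 ≈ 17.664*I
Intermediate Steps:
y(S, G) = 6*(-7 + S)*(3 + G) (y(S, G) = 6*((S - 7)*(G + 3)) = 6*((-7 + S)*(3 + G)) = 6*(-7 + S)*(3 + G))
u = 5
w(E) = √(-12 + E)
T(Y) = 0
w(y(2, 7)) - T(u) = √(-12 + (-126 - 42*7 + 18*2 + 6*7*2)) - 1*0 = √(-12 + (-126 - 294 + 36 + 84)) + 0 = √(-12 - 300) + 0 = √(-312) + 0 = 2*I*√78 + 0 = 2*I*√78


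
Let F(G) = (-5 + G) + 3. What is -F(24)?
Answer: -22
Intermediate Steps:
F(G) = -2 + G
-F(24) = -(-2 + 24) = -1*22 = -22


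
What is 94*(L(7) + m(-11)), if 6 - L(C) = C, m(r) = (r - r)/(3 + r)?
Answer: -94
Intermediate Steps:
m(r) = 0 (m(r) = 0/(3 + r) = 0)
L(C) = 6 - C
94*(L(7) + m(-11)) = 94*((6 - 1*7) + 0) = 94*((6 - 7) + 0) = 94*(-1 + 0) = 94*(-1) = -94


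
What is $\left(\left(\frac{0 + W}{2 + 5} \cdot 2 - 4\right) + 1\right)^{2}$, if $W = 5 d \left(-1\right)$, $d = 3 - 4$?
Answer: $\frac{121}{49} \approx 2.4694$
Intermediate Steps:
$d = -1$
$W = 5$ ($W = 5 \left(-1\right) \left(-1\right) = \left(-5\right) \left(-1\right) = 5$)
$\left(\left(\frac{0 + W}{2 + 5} \cdot 2 - 4\right) + 1\right)^{2} = \left(\left(\frac{0 + 5}{2 + 5} \cdot 2 - 4\right) + 1\right)^{2} = \left(\left(\frac{5}{7} \cdot 2 - 4\right) + 1\right)^{2} = \left(\left(\frac{10}{7} - 4\right) + 1\right)^{2} = \left(- \frac{18}{7} + 1\right)^{2} = \left(- \frac{11}{7}\right)^{2} = \frac{121}{49}$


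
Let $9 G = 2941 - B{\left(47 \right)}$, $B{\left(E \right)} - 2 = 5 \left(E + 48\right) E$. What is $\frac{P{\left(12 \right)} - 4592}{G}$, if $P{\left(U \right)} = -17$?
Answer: $\frac{4609}{2154} \approx 2.1397$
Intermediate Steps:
$B{\left(E \right)} = 2 + E \left(240 + 5 E\right)$ ($B{\left(E \right)} = 2 + 5 \left(E + 48\right) E = 2 + 5 \left(48 + E\right) E = 2 + \left(240 + 5 E\right) E = 2 + E \left(240 + 5 E\right)$)
$G = -2154$ ($G = \frac{2941 - \left(2 + 5 \cdot 47^{2} + 240 \cdot 47\right)}{9} = \frac{2941 - \left(2 + 5 \cdot 2209 + 11280\right)}{9} = \frac{2941 - \left(2 + 11045 + 11280\right)}{9} = \frac{2941 - 22327}{9} = \frac{1}{9} \left(-19386\right) = -2154$)
$\frac{P{\left(12 \right)} - 4592}{G} = \frac{-17 - 4592}{-2154} = \left(-4609\right) \left(- \frac{1}{2154}\right) = \frac{4609}{2154}$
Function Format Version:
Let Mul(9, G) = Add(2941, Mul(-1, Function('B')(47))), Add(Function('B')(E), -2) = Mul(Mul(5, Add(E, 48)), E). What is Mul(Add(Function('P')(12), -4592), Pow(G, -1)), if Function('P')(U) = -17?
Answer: Rational(4609, 2154) ≈ 2.1397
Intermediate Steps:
Function('B')(E) = Add(2, Mul(E, Add(240, Mul(5, E)))) (Function('B')(E) = Add(2, Mul(Mul(5, Add(E, 48)), E)) = Add(2, Mul(Mul(5, Add(48, E)), E)) = Add(2, Mul(Add(240, Mul(5, E)), E)) = Add(2, Mul(E, Add(240, Mul(5, E)))))
G = -2154 (G = Mul(Rational(1, 9), Add(2941, Mul(-1, Add(2, Mul(5, Pow(47, 2)), Mul(240, 47))))) = Mul(Rational(1, 9), Add(2941, Mul(-1, Add(2, Mul(5, 2209), 11280)))) = Mul(Rational(1, 9), Add(2941, Mul(-1, Add(2, 11045, 11280)))) = Mul(Rational(1, 9), Add(2941, Mul(-1, 22327))) = Mul(Rational(1, 9), Add(2941, -22327)) = Mul(Rational(1, 9), -19386) = -2154)
Mul(Add(Function('P')(12), -4592), Pow(G, -1)) = Mul(Add(-17, -4592), Pow(-2154, -1)) = Mul(-4609, Rational(-1, 2154)) = Rational(4609, 2154)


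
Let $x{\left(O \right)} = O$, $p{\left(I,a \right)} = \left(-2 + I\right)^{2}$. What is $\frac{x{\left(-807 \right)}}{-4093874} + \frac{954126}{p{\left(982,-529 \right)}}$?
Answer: $\frac{976711666731}{982939147400} \approx 0.99366$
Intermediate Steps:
$\frac{x{\left(-807 \right)}}{-4093874} + \frac{954126}{p{\left(982,-529 \right)}} = - \frac{807}{-4093874} + \frac{954126}{\left(-2 + 982\right)^{2}} = \left(-807\right) \left(- \frac{1}{4093874}\right) + \frac{954126}{980^{2}} = \frac{807}{4093874} + \frac{954126}{960400} = \frac{807}{4093874} + 954126 \cdot \frac{1}{960400} = \frac{807}{4093874} + \frac{477063}{480200} = \frac{976711666731}{982939147400}$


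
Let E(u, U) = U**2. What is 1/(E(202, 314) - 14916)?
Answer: 1/83680 ≈ 1.1950e-5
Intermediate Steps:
1/(E(202, 314) - 14916) = 1/(314**2 - 14916) = 1/(98596 - 14916) = 1/83680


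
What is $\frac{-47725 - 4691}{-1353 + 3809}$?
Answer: $- \frac{6552}{307} \approx -21.342$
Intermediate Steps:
$\frac{-47725 - 4691}{-1353 + 3809} = \frac{-47725 + \left(-16977 + 12286\right)}{2456} = \left(-47725 - 4691\right) \frac{1}{2456} = \left(-52416\right) \frac{1}{2456} = - \frac{6552}{307}$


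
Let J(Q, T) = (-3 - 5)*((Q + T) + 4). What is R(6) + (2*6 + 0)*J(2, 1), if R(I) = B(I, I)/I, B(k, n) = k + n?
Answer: -670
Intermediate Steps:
J(Q, T) = -32 - 8*Q - 8*T (J(Q, T) = -8*(4 + Q + T) = -32 - 8*Q - 8*T)
R(I) = 2 (R(I) = (I + I)/I = (2*I)/I = 2)
R(6) + (2*6 + 0)*J(2, 1) = 2 + (2*6 + 0)*(-32 - 8*2 - 8*1) = 2 + (12 + 0)*(-32 - 16 - 8) = 2 + 12*(-56) = 2 - 672 = -670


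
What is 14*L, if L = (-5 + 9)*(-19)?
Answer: -1064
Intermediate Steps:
L = -76 (L = 4*(-19) = -76)
14*L = 14*(-76) = -1064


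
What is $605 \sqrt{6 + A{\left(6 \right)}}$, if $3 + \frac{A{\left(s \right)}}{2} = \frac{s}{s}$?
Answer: $605 \sqrt{2} \approx 855.6$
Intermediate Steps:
$A{\left(s \right)} = -4$ ($A{\left(s \right)} = -6 + 2 \frac{s}{s} = -6 + 2 \cdot 1 = -6 + 2 = -4$)
$605 \sqrt{6 + A{\left(6 \right)}} = 605 \sqrt{6 - 4} = 605 \sqrt{2}$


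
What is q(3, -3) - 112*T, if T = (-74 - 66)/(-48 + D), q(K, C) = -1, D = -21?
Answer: -15749/69 ≈ -228.25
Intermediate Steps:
T = 140/69 (T = (-74 - 66)/(-48 - 21) = -140/(-69) = -140*(-1/69) = 140/69 ≈ 2.0290)
q(3, -3) - 112*T = -1 - 112*140/69 = -1 - 15680/69 = -15749/69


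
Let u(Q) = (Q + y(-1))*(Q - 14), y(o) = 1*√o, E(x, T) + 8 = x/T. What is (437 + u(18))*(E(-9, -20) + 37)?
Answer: 299801/20 + 589*I/5 ≈ 14990.0 + 117.8*I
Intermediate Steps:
E(x, T) = -8 + x/T
y(o) = √o
u(Q) = (-14 + Q)*(I + Q) (u(Q) = (Q + √(-1))*(Q - 14) = (Q + I)*(-14 + Q) = (I + Q)*(-14 + Q) = (-14 + Q)*(I + Q))
(437 + u(18))*(E(-9, -20) + 37) = (437 + (18² - 14*I + 18*(-14 + I)))*((-8 - 9/(-20)) + 37) = (437 + (324 - 14*I + (-252 + 18*I)))*((-8 - 9*(-1/20)) + 37) = (437 + (72 + 4*I))*((-8 + 9/20) + 37) = (509 + 4*I)*(-151/20 + 37) = (509 + 4*I)*(589/20) = 299801/20 + 589*I/5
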